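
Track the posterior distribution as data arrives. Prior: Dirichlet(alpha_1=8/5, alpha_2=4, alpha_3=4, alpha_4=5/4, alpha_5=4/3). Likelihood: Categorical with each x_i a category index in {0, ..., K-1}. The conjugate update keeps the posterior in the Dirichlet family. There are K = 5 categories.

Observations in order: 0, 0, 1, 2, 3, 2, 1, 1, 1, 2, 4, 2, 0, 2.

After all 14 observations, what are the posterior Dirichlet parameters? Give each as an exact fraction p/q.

alpha_1=23/5, alpha_2=8, alpha_3=9, alpha_4=9/4, alpha_5=7/3

obs 1: x=0 → posterior Dirichlet(13/5, 4, 4, 5/4, 4/3)
obs 2: x=0 → posterior Dirichlet(18/5, 4, 4, 5/4, 4/3)
obs 3: x=1 → posterior Dirichlet(18/5, 5, 4, 5/4, 4/3)
obs 4: x=2 → posterior Dirichlet(18/5, 5, 5, 5/4, 4/3)
obs 5: x=3 → posterior Dirichlet(18/5, 5, 5, 9/4, 4/3)
obs 6: x=2 → posterior Dirichlet(18/5, 5, 6, 9/4, 4/3)
obs 7: x=1 → posterior Dirichlet(18/5, 6, 6, 9/4, 4/3)
obs 8: x=1 → posterior Dirichlet(18/5, 7, 6, 9/4, 4/3)
obs 9: x=1 → posterior Dirichlet(18/5, 8, 6, 9/4, 4/3)
obs 10: x=2 → posterior Dirichlet(18/5, 8, 7, 9/4, 4/3)
obs 11: x=4 → posterior Dirichlet(18/5, 8, 7, 9/4, 7/3)
obs 12: x=2 → posterior Dirichlet(18/5, 8, 8, 9/4, 7/3)
obs 13: x=0 → posterior Dirichlet(23/5, 8, 8, 9/4, 7/3)
obs 14: x=2 → posterior Dirichlet(23/5, 8, 9, 9/4, 7/3)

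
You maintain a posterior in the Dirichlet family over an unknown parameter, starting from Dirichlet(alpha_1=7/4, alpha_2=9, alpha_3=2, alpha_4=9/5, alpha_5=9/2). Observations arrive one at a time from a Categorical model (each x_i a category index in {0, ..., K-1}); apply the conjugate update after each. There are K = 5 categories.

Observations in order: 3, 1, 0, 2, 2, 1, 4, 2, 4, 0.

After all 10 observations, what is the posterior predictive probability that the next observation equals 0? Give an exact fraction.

75/581

obs 1: x=3 → posterior Dirichlet(7/4, 9, 2, 14/5, 9/2)
obs 2: x=1 → posterior Dirichlet(7/4, 10, 2, 14/5, 9/2)
obs 3: x=0 → posterior Dirichlet(11/4, 10, 2, 14/5, 9/2)
obs 4: x=2 → posterior Dirichlet(11/4, 10, 3, 14/5, 9/2)
obs 5: x=2 → posterior Dirichlet(11/4, 10, 4, 14/5, 9/2)
obs 6: x=1 → posterior Dirichlet(11/4, 11, 4, 14/5, 9/2)
obs 7: x=4 → posterior Dirichlet(11/4, 11, 4, 14/5, 11/2)
obs 8: x=2 → posterior Dirichlet(11/4, 11, 5, 14/5, 11/2)
obs 9: x=4 → posterior Dirichlet(11/4, 11, 5, 14/5, 13/2)
obs 10: x=0 → posterior Dirichlet(15/4, 11, 5, 14/5, 13/2)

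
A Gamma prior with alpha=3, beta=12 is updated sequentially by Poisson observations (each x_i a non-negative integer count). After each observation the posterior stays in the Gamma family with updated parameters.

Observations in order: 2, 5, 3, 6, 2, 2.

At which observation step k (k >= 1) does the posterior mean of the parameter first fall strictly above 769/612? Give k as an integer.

k = 6

obs 1: x=2 → posterior Gamma(5, 13)
obs 2: x=5 → posterior Gamma(10, 14)
obs 3: x=3 → posterior Gamma(13, 15)
obs 4: x=6 → posterior Gamma(19, 16)
obs 5: x=2 → posterior Gamma(21, 17)
obs 6: x=2 → posterior Gamma(23, 18)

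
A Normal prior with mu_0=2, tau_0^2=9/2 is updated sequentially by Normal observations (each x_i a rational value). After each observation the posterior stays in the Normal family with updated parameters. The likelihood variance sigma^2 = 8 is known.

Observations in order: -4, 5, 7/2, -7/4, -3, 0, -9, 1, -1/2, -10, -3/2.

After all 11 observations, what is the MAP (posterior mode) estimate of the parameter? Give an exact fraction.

-601/460

obs 1: x=-4 → posterior Normal(-4/25, 72/25)
obs 2: x=5 → posterior Normal(41/34, 36/17)
obs 3: x=7/2 → posterior Normal(145/86, 72/43)
obs 4: x=-7/4 → posterior Normal(227/208, 18/13)
obs 5: x=-3 → posterior Normal(119/244, 72/61)
obs 6: x=0 → posterior Normal(17/40, 36/35)
obs 7: x=-9 → posterior Normal(-205/316, 72/79)
obs 8: x=1 → posterior Normal(-169/352, 9/11)
obs 9: x=-1/2 → posterior Normal(-187/388, 72/97)
obs 10: x=-10 → posterior Normal(-547/424, 36/53)
obs 11: x=-3/2 → posterior Normal(-601/460, 72/115)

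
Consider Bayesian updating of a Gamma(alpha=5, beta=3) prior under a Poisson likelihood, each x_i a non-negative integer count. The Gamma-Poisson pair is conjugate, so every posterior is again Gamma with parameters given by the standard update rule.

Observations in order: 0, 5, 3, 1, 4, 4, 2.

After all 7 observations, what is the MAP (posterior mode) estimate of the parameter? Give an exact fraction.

23/10

obs 1: x=0 → posterior Gamma(5, 4)
obs 2: x=5 → posterior Gamma(10, 5)
obs 3: x=3 → posterior Gamma(13, 6)
obs 4: x=1 → posterior Gamma(14, 7)
obs 5: x=4 → posterior Gamma(18, 8)
obs 6: x=4 → posterior Gamma(22, 9)
obs 7: x=2 → posterior Gamma(24, 10)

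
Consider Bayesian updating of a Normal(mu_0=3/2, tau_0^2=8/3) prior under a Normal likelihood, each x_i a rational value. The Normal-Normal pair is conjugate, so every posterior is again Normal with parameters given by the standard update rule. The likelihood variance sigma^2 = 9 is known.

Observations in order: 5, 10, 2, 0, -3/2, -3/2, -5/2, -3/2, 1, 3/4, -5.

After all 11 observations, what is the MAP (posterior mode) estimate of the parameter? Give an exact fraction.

obs 1: x=5 → posterior Normal(23/10, 72/35)
obs 2: x=10 → posterior Normal(321/86, 72/43)
obs 3: x=2 → posterior Normal(353/102, 24/17)
obs 4: x=0 → posterior Normal(353/118, 72/59)
obs 5: x=-3/2 → posterior Normal(329/134, 72/67)
obs 6: x=-3/2 → posterior Normal(61/30, 24/25)
obs 7: x=-5/2 → posterior Normal(265/166, 72/83)
obs 8: x=-3/2 → posterior Normal(241/182, 72/91)
obs 9: x=1 → posterior Normal(257/198, 8/11)
obs 10: x=3/4 → posterior Normal(269/214, 72/107)
obs 11: x=-5 → posterior Normal(189/230, 72/115)

189/230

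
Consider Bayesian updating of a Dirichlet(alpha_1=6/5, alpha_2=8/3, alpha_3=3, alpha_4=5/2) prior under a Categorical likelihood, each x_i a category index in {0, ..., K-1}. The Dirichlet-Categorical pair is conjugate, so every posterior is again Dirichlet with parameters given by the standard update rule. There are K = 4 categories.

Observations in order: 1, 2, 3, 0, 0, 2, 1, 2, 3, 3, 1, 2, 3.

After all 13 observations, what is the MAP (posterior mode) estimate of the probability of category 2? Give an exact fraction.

180/551

obs 1: x=1 → posterior Dirichlet(6/5, 11/3, 3, 5/2)
obs 2: x=2 → posterior Dirichlet(6/5, 11/3, 4, 5/2)
obs 3: x=3 → posterior Dirichlet(6/5, 11/3, 4, 7/2)
obs 4: x=0 → posterior Dirichlet(11/5, 11/3, 4, 7/2)
obs 5: x=0 → posterior Dirichlet(16/5, 11/3, 4, 7/2)
obs 6: x=2 → posterior Dirichlet(16/5, 11/3, 5, 7/2)
obs 7: x=1 → posterior Dirichlet(16/5, 14/3, 5, 7/2)
obs 8: x=2 → posterior Dirichlet(16/5, 14/3, 6, 7/2)
obs 9: x=3 → posterior Dirichlet(16/5, 14/3, 6, 9/2)
obs 10: x=3 → posterior Dirichlet(16/5, 14/3, 6, 11/2)
obs 11: x=1 → posterior Dirichlet(16/5, 17/3, 6, 11/2)
obs 12: x=2 → posterior Dirichlet(16/5, 17/3, 7, 11/2)
obs 13: x=3 → posterior Dirichlet(16/5, 17/3, 7, 13/2)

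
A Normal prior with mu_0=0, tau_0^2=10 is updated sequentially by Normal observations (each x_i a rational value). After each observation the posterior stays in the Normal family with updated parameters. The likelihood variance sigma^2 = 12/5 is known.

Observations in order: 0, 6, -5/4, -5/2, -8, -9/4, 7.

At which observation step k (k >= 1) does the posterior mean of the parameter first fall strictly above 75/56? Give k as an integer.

k = 2

obs 1: x=0 → posterior Normal(0, 60/31)
obs 2: x=6 → posterior Normal(75/28, 15/14)
obs 3: x=-5/4 → posterior Normal(475/324, 20/27)
obs 4: x=-5/2 → posterior Normal(225/424, 30/53)
obs 5: x=-8 → posterior Normal(-575/524, 60/131)
obs 6: x=-9/4 → posterior Normal(-50/39, 5/13)
obs 7: x=7 → posterior Normal(-25/181, 60/181)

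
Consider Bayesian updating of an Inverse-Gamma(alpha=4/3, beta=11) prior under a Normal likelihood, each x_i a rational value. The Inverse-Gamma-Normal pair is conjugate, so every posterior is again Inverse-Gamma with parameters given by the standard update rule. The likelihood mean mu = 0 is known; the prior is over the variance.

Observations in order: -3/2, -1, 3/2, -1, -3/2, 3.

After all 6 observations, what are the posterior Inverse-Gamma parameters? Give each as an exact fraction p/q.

alpha=13/3, beta=159/8

obs 1: x=-3/2 → posterior Inverse-Gamma(11/6, 97/8)
obs 2: x=-1 → posterior Inverse-Gamma(7/3, 101/8)
obs 3: x=3/2 → posterior Inverse-Gamma(17/6, 55/4)
obs 4: x=-1 → posterior Inverse-Gamma(10/3, 57/4)
obs 5: x=-3/2 → posterior Inverse-Gamma(23/6, 123/8)
obs 6: x=3 → posterior Inverse-Gamma(13/3, 159/8)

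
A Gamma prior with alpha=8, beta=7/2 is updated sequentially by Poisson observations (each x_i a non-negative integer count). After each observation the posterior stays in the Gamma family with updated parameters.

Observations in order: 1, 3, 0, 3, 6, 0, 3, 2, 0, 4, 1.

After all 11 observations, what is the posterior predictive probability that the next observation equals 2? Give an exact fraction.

138203139507749028106655841829682211991846235456/529144398052420314716929933900838757437386767361

obs 1: x=1 → posterior Gamma(9, 9/2)
obs 2: x=3 → posterior Gamma(12, 11/2)
obs 3: x=0 → posterior Gamma(12, 13/2)
obs 4: x=3 → posterior Gamma(15, 15/2)
obs 5: x=6 → posterior Gamma(21, 17/2)
obs 6: x=0 → posterior Gamma(21, 19/2)
obs 7: x=3 → posterior Gamma(24, 21/2)
obs 8: x=2 → posterior Gamma(26, 23/2)
obs 9: x=0 → posterior Gamma(26, 25/2)
obs 10: x=4 → posterior Gamma(30, 27/2)
obs 11: x=1 → posterior Gamma(31, 29/2)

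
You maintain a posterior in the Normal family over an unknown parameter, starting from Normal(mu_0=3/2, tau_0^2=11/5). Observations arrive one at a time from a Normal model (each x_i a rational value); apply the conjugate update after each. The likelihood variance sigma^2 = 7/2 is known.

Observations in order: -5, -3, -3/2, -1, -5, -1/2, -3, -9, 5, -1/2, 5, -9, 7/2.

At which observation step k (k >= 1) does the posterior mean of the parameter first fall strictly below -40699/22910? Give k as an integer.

k = 5

obs 1: x=-5 → posterior Normal(-115/114, 77/57)
obs 2: x=-3 → posterior Normal(-247/158, 77/79)
obs 3: x=-3/2 → posterior Normal(-313/202, 77/101)
obs 4: x=-1 → posterior Normal(-119/82, 77/123)
obs 5: x=-5 → posterior Normal(-577/290, 77/145)
obs 6: x=-1/2 → posterior Normal(-599/334, 77/167)
obs 7: x=-3 → posterior Normal(-731/378, 11/27)
obs 8: x=-9 → posterior Normal(-1127/422, 77/211)
obs 9: x=5 → posterior Normal(-907/466, 77/233)
obs 10: x=-1/2 → posterior Normal(-929/510, 77/255)
obs 11: x=5 → posterior Normal(-709/554, 77/277)
obs 12: x=-9 → posterior Normal(-85/46, 77/299)
obs 13: x=7/2 → posterior Normal(-317/214, 77/321)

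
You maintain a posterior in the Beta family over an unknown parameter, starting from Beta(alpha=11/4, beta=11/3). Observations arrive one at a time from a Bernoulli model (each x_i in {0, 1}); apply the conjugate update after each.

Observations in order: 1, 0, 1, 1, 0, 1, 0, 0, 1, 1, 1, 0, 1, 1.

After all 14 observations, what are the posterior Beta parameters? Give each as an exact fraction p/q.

alpha=47/4, beta=26/3

obs 1: x=1 → posterior Beta(15/4, 11/3)
obs 2: x=0 → posterior Beta(15/4, 14/3)
obs 3: x=1 → posterior Beta(19/4, 14/3)
obs 4: x=1 → posterior Beta(23/4, 14/3)
obs 5: x=0 → posterior Beta(23/4, 17/3)
obs 6: x=1 → posterior Beta(27/4, 17/3)
obs 7: x=0 → posterior Beta(27/4, 20/3)
obs 8: x=0 → posterior Beta(27/4, 23/3)
obs 9: x=1 → posterior Beta(31/4, 23/3)
obs 10: x=1 → posterior Beta(35/4, 23/3)
obs 11: x=1 → posterior Beta(39/4, 23/3)
obs 12: x=0 → posterior Beta(39/4, 26/3)
obs 13: x=1 → posterior Beta(43/4, 26/3)
obs 14: x=1 → posterior Beta(47/4, 26/3)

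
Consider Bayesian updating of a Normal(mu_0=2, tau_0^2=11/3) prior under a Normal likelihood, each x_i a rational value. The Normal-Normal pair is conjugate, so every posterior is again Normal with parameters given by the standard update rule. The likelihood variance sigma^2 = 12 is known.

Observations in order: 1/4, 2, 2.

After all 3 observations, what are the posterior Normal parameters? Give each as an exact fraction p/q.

obs 1: x=1/4 → posterior Normal(299/188, 132/47)
obs 2: x=2 → posterior Normal(387/232, 66/29)
obs 3: x=2 → posterior Normal(475/276, 44/23)

mu_0=475/276, tau_0^2=44/23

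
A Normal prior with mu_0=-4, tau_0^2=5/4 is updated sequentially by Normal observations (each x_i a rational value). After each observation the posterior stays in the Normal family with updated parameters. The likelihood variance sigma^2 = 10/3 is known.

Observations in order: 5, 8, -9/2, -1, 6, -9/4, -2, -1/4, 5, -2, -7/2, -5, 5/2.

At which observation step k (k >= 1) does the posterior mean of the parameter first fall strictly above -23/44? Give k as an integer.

obs 1: x=5 → posterior Normal(-17/11, 10/11)
obs 2: x=8 → posterior Normal(1/2, 5/7)
obs 3: x=-9/2 → posterior Normal(-13/34, 10/17)
obs 4: x=-1 → posterior Normal(-19/40, 1/2)
obs 5: x=6 → posterior Normal(17/46, 10/23)
obs 6: x=-9/4 → posterior Normal(7/104, 5/13)
obs 7: x=-2 → posterior Normal(-17/116, 10/29)
obs 8: x=-1/4 → posterior Normal(-5/32, 5/16)
obs 9: x=5 → posterior Normal(2/7, 2/7)
obs 10: x=-2 → posterior Normal(2/19, 5/19)
obs 11: x=-7/2 → posterior Normal(-13/82, 10/41)
obs 12: x=-5 → posterior Normal(-43/88, 5/22)
obs 13: x=5/2 → posterior Normal(-14/47, 10/47)

k = 2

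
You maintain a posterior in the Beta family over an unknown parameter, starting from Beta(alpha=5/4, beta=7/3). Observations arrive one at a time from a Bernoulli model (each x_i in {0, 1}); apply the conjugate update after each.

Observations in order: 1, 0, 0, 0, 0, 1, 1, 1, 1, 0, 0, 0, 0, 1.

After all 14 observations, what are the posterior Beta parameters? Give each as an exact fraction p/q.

alpha=29/4, beta=31/3

obs 1: x=1 → posterior Beta(9/4, 7/3)
obs 2: x=0 → posterior Beta(9/4, 10/3)
obs 3: x=0 → posterior Beta(9/4, 13/3)
obs 4: x=0 → posterior Beta(9/4, 16/3)
obs 5: x=0 → posterior Beta(9/4, 19/3)
obs 6: x=1 → posterior Beta(13/4, 19/3)
obs 7: x=1 → posterior Beta(17/4, 19/3)
obs 8: x=1 → posterior Beta(21/4, 19/3)
obs 9: x=1 → posterior Beta(25/4, 19/3)
obs 10: x=0 → posterior Beta(25/4, 22/3)
obs 11: x=0 → posterior Beta(25/4, 25/3)
obs 12: x=0 → posterior Beta(25/4, 28/3)
obs 13: x=0 → posterior Beta(25/4, 31/3)
obs 14: x=1 → posterior Beta(29/4, 31/3)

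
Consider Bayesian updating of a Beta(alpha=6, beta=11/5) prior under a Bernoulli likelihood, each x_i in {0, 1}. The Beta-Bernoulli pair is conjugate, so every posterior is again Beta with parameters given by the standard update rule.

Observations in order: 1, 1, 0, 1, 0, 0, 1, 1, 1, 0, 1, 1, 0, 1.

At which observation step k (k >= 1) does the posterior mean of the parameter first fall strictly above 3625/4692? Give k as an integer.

obs 1: x=1 → posterior Beta(7, 11/5)
obs 2: x=1 → posterior Beta(8, 11/5)
obs 3: x=0 → posterior Beta(8, 16/5)
obs 4: x=1 → posterior Beta(9, 16/5)
obs 5: x=0 → posterior Beta(9, 21/5)
obs 6: x=0 → posterior Beta(9, 26/5)
obs 7: x=1 → posterior Beta(10, 26/5)
obs 8: x=1 → posterior Beta(11, 26/5)
obs 9: x=1 → posterior Beta(12, 26/5)
obs 10: x=0 → posterior Beta(12, 31/5)
obs 11: x=1 → posterior Beta(13, 31/5)
obs 12: x=1 → posterior Beta(14, 31/5)
obs 13: x=0 → posterior Beta(14, 36/5)
obs 14: x=1 → posterior Beta(15, 36/5)

k = 2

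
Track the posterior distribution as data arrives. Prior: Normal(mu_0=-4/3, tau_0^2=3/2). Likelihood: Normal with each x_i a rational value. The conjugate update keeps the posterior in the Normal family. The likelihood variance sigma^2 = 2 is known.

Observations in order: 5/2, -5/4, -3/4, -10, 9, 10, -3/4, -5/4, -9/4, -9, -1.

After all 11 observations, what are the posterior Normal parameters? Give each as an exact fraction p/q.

mu_0=-235/444, tau_0^2=6/37

obs 1: x=5/2 → posterior Normal(13/42, 6/7)
obs 2: x=-5/4 → posterior Normal(-19/120, 3/5)
obs 3: x=-3/4 → posterior Normal(-23/78, 6/13)
obs 4: x=-10 → posterior Normal(-203/96, 3/8)
obs 5: x=9 → posterior Normal(-41/114, 6/19)
obs 6: x=10 → posterior Normal(139/132, 3/11)
obs 7: x=-3/4 → posterior Normal(251/300, 6/25)
obs 8: x=-5/4 → posterior Normal(103/168, 3/14)
obs 9: x=-9/4 → posterior Normal(125/372, 6/31)
obs 10: x=-9 → posterior Normal(-199/408, 3/17)
obs 11: x=-1 → posterior Normal(-235/444, 6/37)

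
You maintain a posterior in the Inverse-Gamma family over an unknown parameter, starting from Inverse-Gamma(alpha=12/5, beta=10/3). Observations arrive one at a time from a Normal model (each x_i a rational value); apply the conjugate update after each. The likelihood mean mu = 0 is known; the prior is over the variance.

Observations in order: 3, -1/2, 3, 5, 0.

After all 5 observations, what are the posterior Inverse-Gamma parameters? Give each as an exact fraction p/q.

alpha=49/10, beta=599/24

obs 1: x=3 → posterior Inverse-Gamma(29/10, 47/6)
obs 2: x=-1/2 → posterior Inverse-Gamma(17/5, 191/24)
obs 3: x=3 → posterior Inverse-Gamma(39/10, 299/24)
obs 4: x=5 → posterior Inverse-Gamma(22/5, 599/24)
obs 5: x=0 → posterior Inverse-Gamma(49/10, 599/24)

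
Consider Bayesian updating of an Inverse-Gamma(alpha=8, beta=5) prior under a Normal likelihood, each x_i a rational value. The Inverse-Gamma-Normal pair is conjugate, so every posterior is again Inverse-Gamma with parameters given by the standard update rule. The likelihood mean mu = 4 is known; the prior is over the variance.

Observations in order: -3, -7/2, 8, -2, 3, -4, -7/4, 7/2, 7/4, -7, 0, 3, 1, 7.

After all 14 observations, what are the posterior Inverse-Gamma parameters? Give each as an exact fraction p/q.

alpha=15, beta=3413/16

obs 1: x=-3 → posterior Inverse-Gamma(17/2, 59/2)
obs 2: x=-7/2 → posterior Inverse-Gamma(9, 461/8)
obs 3: x=8 → posterior Inverse-Gamma(19/2, 525/8)
obs 4: x=-2 → posterior Inverse-Gamma(10, 669/8)
obs 5: x=3 → posterior Inverse-Gamma(21/2, 673/8)
obs 6: x=-4 → posterior Inverse-Gamma(11, 929/8)
obs 7: x=-7/4 → posterior Inverse-Gamma(23/2, 4245/32)
obs 8: x=7/2 → posterior Inverse-Gamma(12, 4249/32)
obs 9: x=7/4 → posterior Inverse-Gamma(25/2, 2165/16)
obs 10: x=-7 → posterior Inverse-Gamma(13, 3133/16)
obs 11: x=0 → posterior Inverse-Gamma(27/2, 3261/16)
obs 12: x=3 → posterior Inverse-Gamma(14, 3269/16)
obs 13: x=1 → posterior Inverse-Gamma(29/2, 3341/16)
obs 14: x=7 → posterior Inverse-Gamma(15, 3413/16)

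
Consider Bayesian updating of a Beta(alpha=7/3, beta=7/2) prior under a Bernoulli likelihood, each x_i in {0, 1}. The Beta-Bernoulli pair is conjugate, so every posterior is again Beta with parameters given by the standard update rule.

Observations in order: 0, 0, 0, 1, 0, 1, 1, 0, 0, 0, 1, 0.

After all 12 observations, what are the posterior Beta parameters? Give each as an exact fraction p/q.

obs 1: x=0 → posterior Beta(7/3, 9/2)
obs 2: x=0 → posterior Beta(7/3, 11/2)
obs 3: x=0 → posterior Beta(7/3, 13/2)
obs 4: x=1 → posterior Beta(10/3, 13/2)
obs 5: x=0 → posterior Beta(10/3, 15/2)
obs 6: x=1 → posterior Beta(13/3, 15/2)
obs 7: x=1 → posterior Beta(16/3, 15/2)
obs 8: x=0 → posterior Beta(16/3, 17/2)
obs 9: x=0 → posterior Beta(16/3, 19/2)
obs 10: x=0 → posterior Beta(16/3, 21/2)
obs 11: x=1 → posterior Beta(19/3, 21/2)
obs 12: x=0 → posterior Beta(19/3, 23/2)

alpha=19/3, beta=23/2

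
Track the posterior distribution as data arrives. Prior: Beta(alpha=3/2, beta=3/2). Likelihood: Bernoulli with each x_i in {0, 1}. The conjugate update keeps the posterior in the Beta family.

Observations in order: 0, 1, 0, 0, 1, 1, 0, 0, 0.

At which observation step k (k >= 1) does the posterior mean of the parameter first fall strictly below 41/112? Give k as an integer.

k = 4

obs 1: x=0 → posterior Beta(3/2, 5/2)
obs 2: x=1 → posterior Beta(5/2, 5/2)
obs 3: x=0 → posterior Beta(5/2, 7/2)
obs 4: x=0 → posterior Beta(5/2, 9/2)
obs 5: x=1 → posterior Beta(7/2, 9/2)
obs 6: x=1 → posterior Beta(9/2, 9/2)
obs 7: x=0 → posterior Beta(9/2, 11/2)
obs 8: x=0 → posterior Beta(9/2, 13/2)
obs 9: x=0 → posterior Beta(9/2, 15/2)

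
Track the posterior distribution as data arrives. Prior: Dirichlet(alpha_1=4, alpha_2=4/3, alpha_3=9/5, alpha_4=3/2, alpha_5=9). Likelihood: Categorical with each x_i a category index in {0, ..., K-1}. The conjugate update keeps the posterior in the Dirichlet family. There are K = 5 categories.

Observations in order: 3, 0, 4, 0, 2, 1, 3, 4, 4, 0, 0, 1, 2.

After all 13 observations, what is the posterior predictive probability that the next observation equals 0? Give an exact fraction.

240/919

obs 1: x=3 → posterior Dirichlet(4, 4/3, 9/5, 5/2, 9)
obs 2: x=0 → posterior Dirichlet(5, 4/3, 9/5, 5/2, 9)
obs 3: x=4 → posterior Dirichlet(5, 4/3, 9/5, 5/2, 10)
obs 4: x=0 → posterior Dirichlet(6, 4/3, 9/5, 5/2, 10)
obs 5: x=2 → posterior Dirichlet(6, 4/3, 14/5, 5/2, 10)
obs 6: x=1 → posterior Dirichlet(6, 7/3, 14/5, 5/2, 10)
obs 7: x=3 → posterior Dirichlet(6, 7/3, 14/5, 7/2, 10)
obs 8: x=4 → posterior Dirichlet(6, 7/3, 14/5, 7/2, 11)
obs 9: x=4 → posterior Dirichlet(6, 7/3, 14/5, 7/2, 12)
obs 10: x=0 → posterior Dirichlet(7, 7/3, 14/5, 7/2, 12)
obs 11: x=0 → posterior Dirichlet(8, 7/3, 14/5, 7/2, 12)
obs 12: x=1 → posterior Dirichlet(8, 10/3, 14/5, 7/2, 12)
obs 13: x=2 → posterior Dirichlet(8, 10/3, 19/5, 7/2, 12)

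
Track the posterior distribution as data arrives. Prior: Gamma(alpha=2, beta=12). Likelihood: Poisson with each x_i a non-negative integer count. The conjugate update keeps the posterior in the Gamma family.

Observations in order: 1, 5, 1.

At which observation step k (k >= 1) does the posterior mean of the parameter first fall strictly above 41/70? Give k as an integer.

obs 1: x=1 → posterior Gamma(3, 13)
obs 2: x=5 → posterior Gamma(8, 14)
obs 3: x=1 → posterior Gamma(9, 15)

k = 3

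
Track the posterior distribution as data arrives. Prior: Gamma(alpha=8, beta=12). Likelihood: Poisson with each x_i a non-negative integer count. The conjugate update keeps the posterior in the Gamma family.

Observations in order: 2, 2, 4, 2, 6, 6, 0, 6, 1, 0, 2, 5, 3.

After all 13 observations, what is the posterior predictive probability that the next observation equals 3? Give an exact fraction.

obs 1: x=2 → posterior Gamma(10, 13)
obs 2: x=2 → posterior Gamma(12, 14)
obs 3: x=4 → posterior Gamma(16, 15)
obs 4: x=2 → posterior Gamma(18, 16)
obs 5: x=6 → posterior Gamma(24, 17)
obs 6: x=6 → posterior Gamma(30, 18)
obs 7: x=0 → posterior Gamma(30, 19)
obs 8: x=6 → posterior Gamma(36, 20)
obs 9: x=1 → posterior Gamma(37, 21)
obs 10: x=0 → posterior Gamma(37, 22)
obs 11: x=2 → posterior Gamma(39, 23)
obs 12: x=5 → posterior Gamma(44, 24)
obs 13: x=3 → posterior Gamma(47, 25)

1162717865423353720232454966941604279639932428835891187191009521484375/7007730822080241633563982641054480878059182492080986719815012211228672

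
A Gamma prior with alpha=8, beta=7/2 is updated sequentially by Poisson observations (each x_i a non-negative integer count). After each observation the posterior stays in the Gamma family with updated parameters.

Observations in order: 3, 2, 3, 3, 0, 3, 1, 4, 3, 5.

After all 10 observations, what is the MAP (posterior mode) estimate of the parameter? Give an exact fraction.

68/27

obs 1: x=3 → posterior Gamma(11, 9/2)
obs 2: x=2 → posterior Gamma(13, 11/2)
obs 3: x=3 → posterior Gamma(16, 13/2)
obs 4: x=3 → posterior Gamma(19, 15/2)
obs 5: x=0 → posterior Gamma(19, 17/2)
obs 6: x=3 → posterior Gamma(22, 19/2)
obs 7: x=1 → posterior Gamma(23, 21/2)
obs 8: x=4 → posterior Gamma(27, 23/2)
obs 9: x=3 → posterior Gamma(30, 25/2)
obs 10: x=5 → posterior Gamma(35, 27/2)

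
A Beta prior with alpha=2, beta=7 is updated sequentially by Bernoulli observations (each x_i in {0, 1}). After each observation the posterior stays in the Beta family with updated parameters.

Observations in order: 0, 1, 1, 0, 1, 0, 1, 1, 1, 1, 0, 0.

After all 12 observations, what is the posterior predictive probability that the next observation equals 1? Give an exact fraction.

obs 1: x=0 → posterior Beta(2, 8)
obs 2: x=1 → posterior Beta(3, 8)
obs 3: x=1 → posterior Beta(4, 8)
obs 4: x=0 → posterior Beta(4, 9)
obs 5: x=1 → posterior Beta(5, 9)
obs 6: x=0 → posterior Beta(5, 10)
obs 7: x=1 → posterior Beta(6, 10)
obs 8: x=1 → posterior Beta(7, 10)
obs 9: x=1 → posterior Beta(8, 10)
obs 10: x=1 → posterior Beta(9, 10)
obs 11: x=0 → posterior Beta(9, 11)
obs 12: x=0 → posterior Beta(9, 12)

3/7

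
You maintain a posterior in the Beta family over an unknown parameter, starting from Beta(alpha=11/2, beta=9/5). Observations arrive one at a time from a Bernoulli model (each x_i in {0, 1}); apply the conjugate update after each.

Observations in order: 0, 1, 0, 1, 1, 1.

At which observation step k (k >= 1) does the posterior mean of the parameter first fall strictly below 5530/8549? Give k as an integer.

obs 1: x=0 → posterior Beta(11/2, 14/5)
obs 2: x=1 → posterior Beta(13/2, 14/5)
obs 3: x=0 → posterior Beta(13/2, 19/5)
obs 4: x=1 → posterior Beta(15/2, 19/5)
obs 5: x=1 → posterior Beta(17/2, 19/5)
obs 6: x=1 → posterior Beta(19/2, 19/5)

k = 3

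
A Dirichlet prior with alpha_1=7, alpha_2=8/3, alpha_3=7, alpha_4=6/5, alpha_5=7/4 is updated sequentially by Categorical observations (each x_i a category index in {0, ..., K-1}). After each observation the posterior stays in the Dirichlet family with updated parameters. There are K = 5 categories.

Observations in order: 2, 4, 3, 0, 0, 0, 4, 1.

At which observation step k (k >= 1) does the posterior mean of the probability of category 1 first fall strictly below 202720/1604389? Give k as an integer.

k = 2

obs 1: x=2 → posterior Dirichlet(7, 8/3, 8, 6/5, 7/4)
obs 2: x=4 → posterior Dirichlet(7, 8/3, 8, 6/5, 11/4)
obs 3: x=3 → posterior Dirichlet(7, 8/3, 8, 11/5, 11/4)
obs 4: x=0 → posterior Dirichlet(8, 8/3, 8, 11/5, 11/4)
obs 5: x=0 → posterior Dirichlet(9, 8/3, 8, 11/5, 11/4)
obs 6: x=0 → posterior Dirichlet(10, 8/3, 8, 11/5, 11/4)
obs 7: x=4 → posterior Dirichlet(10, 8/3, 8, 11/5, 15/4)
obs 8: x=1 → posterior Dirichlet(10, 11/3, 8, 11/5, 15/4)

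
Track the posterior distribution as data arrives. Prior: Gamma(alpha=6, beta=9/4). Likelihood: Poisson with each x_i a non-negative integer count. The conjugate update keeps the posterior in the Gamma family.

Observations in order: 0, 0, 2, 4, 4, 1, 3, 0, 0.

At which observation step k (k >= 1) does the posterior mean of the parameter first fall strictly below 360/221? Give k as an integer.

k = 2

obs 1: x=0 → posterior Gamma(6, 13/4)
obs 2: x=0 → posterior Gamma(6, 17/4)
obs 3: x=2 → posterior Gamma(8, 21/4)
obs 4: x=4 → posterior Gamma(12, 25/4)
obs 5: x=4 → posterior Gamma(16, 29/4)
obs 6: x=1 → posterior Gamma(17, 33/4)
obs 7: x=3 → posterior Gamma(20, 37/4)
obs 8: x=0 → posterior Gamma(20, 41/4)
obs 9: x=0 → posterior Gamma(20, 45/4)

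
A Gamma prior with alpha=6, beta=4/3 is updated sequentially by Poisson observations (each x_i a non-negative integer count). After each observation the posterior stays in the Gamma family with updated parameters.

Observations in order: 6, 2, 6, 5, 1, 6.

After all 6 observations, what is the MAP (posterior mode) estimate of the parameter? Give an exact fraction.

obs 1: x=6 → posterior Gamma(12, 7/3)
obs 2: x=2 → posterior Gamma(14, 10/3)
obs 3: x=6 → posterior Gamma(20, 13/3)
obs 4: x=5 → posterior Gamma(25, 16/3)
obs 5: x=1 → posterior Gamma(26, 19/3)
obs 6: x=6 → posterior Gamma(32, 22/3)

93/22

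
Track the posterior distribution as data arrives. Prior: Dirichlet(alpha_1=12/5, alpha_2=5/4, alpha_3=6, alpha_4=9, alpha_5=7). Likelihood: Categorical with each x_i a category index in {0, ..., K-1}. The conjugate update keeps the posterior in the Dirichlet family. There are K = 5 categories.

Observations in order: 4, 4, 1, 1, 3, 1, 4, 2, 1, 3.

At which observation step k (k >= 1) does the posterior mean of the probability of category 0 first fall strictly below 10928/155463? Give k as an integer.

obs 1: x=4 → posterior Dirichlet(12/5, 5/4, 6, 9, 8)
obs 2: x=4 → posterior Dirichlet(12/5, 5/4, 6, 9, 9)
obs 3: x=1 → posterior Dirichlet(12/5, 9/4, 6, 9, 9)
obs 4: x=1 → posterior Dirichlet(12/5, 13/4, 6, 9, 9)
obs 5: x=3 → posterior Dirichlet(12/5, 13/4, 6, 10, 9)
obs 6: x=1 → posterior Dirichlet(12/5, 17/4, 6, 10, 9)
obs 7: x=4 → posterior Dirichlet(12/5, 17/4, 6, 10, 10)
obs 8: x=2 → posterior Dirichlet(12/5, 17/4, 7, 10, 10)
obs 9: x=1 → posterior Dirichlet(12/5, 21/4, 7, 10, 10)
obs 10: x=3 → posterior Dirichlet(12/5, 21/4, 7, 11, 10)

k = 9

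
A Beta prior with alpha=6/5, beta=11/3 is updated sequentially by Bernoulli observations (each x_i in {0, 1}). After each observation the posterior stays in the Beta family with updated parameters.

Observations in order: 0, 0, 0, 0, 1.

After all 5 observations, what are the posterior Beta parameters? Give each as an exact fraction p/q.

obs 1: x=0 → posterior Beta(6/5, 14/3)
obs 2: x=0 → posterior Beta(6/5, 17/3)
obs 3: x=0 → posterior Beta(6/5, 20/3)
obs 4: x=0 → posterior Beta(6/5, 23/3)
obs 5: x=1 → posterior Beta(11/5, 23/3)

alpha=11/5, beta=23/3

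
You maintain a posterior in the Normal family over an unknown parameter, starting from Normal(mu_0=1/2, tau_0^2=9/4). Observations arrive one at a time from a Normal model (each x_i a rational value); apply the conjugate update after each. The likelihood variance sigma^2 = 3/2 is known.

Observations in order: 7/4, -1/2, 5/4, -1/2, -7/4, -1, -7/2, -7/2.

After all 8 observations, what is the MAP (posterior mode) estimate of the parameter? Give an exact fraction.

obs 1: x=7/4 → posterior Normal(5/4, 9/10)
obs 2: x=-1/2 → posterior Normal(19/32, 9/16)
obs 3: x=5/4 → posterior Normal(17/22, 9/22)
obs 4: x=-1/2 → posterior Normal(1/2, 9/28)
obs 5: x=-7/4 → posterior Normal(7/68, 9/34)
obs 6: x=-1 → posterior Normal(-1/16, 9/40)
obs 7: x=-7/2 → posterior Normal(-47/92, 9/46)
obs 8: x=-7/2 → posterior Normal(-89/104, 9/52)

-89/104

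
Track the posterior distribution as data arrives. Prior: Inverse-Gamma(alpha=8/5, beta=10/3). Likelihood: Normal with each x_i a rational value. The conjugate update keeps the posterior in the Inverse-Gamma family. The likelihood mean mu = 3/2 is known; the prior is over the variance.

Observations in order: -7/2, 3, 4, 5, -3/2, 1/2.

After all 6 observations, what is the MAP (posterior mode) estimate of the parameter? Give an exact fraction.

535/96

obs 1: x=-7/2 → posterior Inverse-Gamma(21/10, 95/6)
obs 2: x=3 → posterior Inverse-Gamma(13/5, 407/24)
obs 3: x=4 → posterior Inverse-Gamma(31/10, 241/12)
obs 4: x=5 → posterior Inverse-Gamma(18/5, 629/24)
obs 5: x=-3/2 → posterior Inverse-Gamma(41/10, 737/24)
obs 6: x=1/2 → posterior Inverse-Gamma(23/5, 749/24)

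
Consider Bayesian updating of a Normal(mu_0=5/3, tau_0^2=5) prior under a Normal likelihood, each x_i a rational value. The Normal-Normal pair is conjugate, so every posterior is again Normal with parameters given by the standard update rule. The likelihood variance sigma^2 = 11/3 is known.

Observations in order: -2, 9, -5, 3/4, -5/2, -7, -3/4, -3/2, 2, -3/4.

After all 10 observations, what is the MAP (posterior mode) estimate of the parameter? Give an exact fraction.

obs 1: x=-2 → posterior Normal(-35/78, 55/26)
obs 2: x=9 → posterior Normal(370/123, 55/41)
obs 3: x=-5 → posterior Normal(145/168, 55/56)
obs 4: x=3/4 → posterior Normal(715/852, 55/71)
obs 5: x=-5/2 → posterior Normal(265/1032, 55/86)
obs 6: x=-7 → posterior Normal(-995/1212, 55/101)
obs 7: x=-3/4 → posterior Normal(-565/696, 55/116)
obs 8: x=-3/2 → posterior Normal(-350/393, 55/131)
obs 9: x=2 → posterior Normal(-130/219, 55/146)
obs 10: x=-3/4 → posterior Normal(-1175/1932, 55/161)

-1175/1932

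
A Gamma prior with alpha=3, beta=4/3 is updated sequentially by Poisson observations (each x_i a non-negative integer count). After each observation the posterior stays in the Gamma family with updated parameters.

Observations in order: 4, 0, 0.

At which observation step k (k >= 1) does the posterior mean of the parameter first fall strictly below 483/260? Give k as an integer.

k = 3

obs 1: x=4 → posterior Gamma(7, 7/3)
obs 2: x=0 → posterior Gamma(7, 10/3)
obs 3: x=0 → posterior Gamma(7, 13/3)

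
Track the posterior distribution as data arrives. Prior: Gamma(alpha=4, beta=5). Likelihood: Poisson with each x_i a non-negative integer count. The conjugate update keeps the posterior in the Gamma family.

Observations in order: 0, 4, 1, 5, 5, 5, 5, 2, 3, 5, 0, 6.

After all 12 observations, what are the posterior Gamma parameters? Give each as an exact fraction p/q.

alpha=45, beta=17

obs 1: x=0 → posterior Gamma(4, 6)
obs 2: x=4 → posterior Gamma(8, 7)
obs 3: x=1 → posterior Gamma(9, 8)
obs 4: x=5 → posterior Gamma(14, 9)
obs 5: x=5 → posterior Gamma(19, 10)
obs 6: x=5 → posterior Gamma(24, 11)
obs 7: x=5 → posterior Gamma(29, 12)
obs 8: x=2 → posterior Gamma(31, 13)
obs 9: x=3 → posterior Gamma(34, 14)
obs 10: x=5 → posterior Gamma(39, 15)
obs 11: x=0 → posterior Gamma(39, 16)
obs 12: x=6 → posterior Gamma(45, 17)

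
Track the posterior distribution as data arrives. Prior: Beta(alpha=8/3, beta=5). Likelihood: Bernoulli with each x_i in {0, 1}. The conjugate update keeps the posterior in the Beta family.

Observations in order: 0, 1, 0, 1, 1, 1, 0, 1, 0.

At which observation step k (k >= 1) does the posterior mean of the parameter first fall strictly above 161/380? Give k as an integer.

obs 1: x=0 → posterior Beta(8/3, 6)
obs 2: x=1 → posterior Beta(11/3, 6)
obs 3: x=0 → posterior Beta(11/3, 7)
obs 4: x=1 → posterior Beta(14/3, 7)
obs 5: x=1 → posterior Beta(17/3, 7)
obs 6: x=1 → posterior Beta(20/3, 7)
obs 7: x=0 → posterior Beta(20/3, 8)
obs 8: x=1 → posterior Beta(23/3, 8)
obs 9: x=0 → posterior Beta(23/3, 9)

k = 5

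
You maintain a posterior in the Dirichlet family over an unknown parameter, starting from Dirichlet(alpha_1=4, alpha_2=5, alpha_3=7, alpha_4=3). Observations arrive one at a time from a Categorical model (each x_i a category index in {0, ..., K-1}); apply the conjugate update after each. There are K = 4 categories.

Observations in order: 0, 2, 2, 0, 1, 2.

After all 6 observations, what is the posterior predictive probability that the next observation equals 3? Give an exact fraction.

3/25

obs 1: x=0 → posterior Dirichlet(5, 5, 7, 3)
obs 2: x=2 → posterior Dirichlet(5, 5, 8, 3)
obs 3: x=2 → posterior Dirichlet(5, 5, 9, 3)
obs 4: x=0 → posterior Dirichlet(6, 5, 9, 3)
obs 5: x=1 → posterior Dirichlet(6, 6, 9, 3)
obs 6: x=2 → posterior Dirichlet(6, 6, 10, 3)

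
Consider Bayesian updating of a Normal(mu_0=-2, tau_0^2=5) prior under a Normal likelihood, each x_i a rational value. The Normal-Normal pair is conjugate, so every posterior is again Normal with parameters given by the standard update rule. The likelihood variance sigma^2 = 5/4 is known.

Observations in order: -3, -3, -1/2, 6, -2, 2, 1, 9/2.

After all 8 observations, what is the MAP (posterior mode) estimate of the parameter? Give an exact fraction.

6/11

obs 1: x=-3 → posterior Normal(-14/5, 1)
obs 2: x=-3 → posterior Normal(-26/9, 5/9)
obs 3: x=-1/2 → posterior Normal(-28/13, 5/13)
obs 4: x=6 → posterior Normal(-4/17, 5/17)
obs 5: x=-2 → posterior Normal(-4/7, 5/21)
obs 6: x=2 → posterior Normal(-4/25, 1/5)
obs 7: x=1 → posterior Normal(0, 5/29)
obs 8: x=9/2 → posterior Normal(6/11, 5/33)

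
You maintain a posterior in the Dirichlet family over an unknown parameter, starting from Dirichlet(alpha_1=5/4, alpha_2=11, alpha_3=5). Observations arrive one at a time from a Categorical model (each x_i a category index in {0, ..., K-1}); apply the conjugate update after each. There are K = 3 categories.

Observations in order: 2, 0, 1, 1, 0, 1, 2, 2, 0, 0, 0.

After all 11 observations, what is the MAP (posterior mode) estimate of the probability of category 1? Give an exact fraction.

52/101

obs 1: x=2 → posterior Dirichlet(5/4, 11, 6)
obs 2: x=0 → posterior Dirichlet(9/4, 11, 6)
obs 3: x=1 → posterior Dirichlet(9/4, 12, 6)
obs 4: x=1 → posterior Dirichlet(9/4, 13, 6)
obs 5: x=0 → posterior Dirichlet(13/4, 13, 6)
obs 6: x=1 → posterior Dirichlet(13/4, 14, 6)
obs 7: x=2 → posterior Dirichlet(13/4, 14, 7)
obs 8: x=2 → posterior Dirichlet(13/4, 14, 8)
obs 9: x=0 → posterior Dirichlet(17/4, 14, 8)
obs 10: x=0 → posterior Dirichlet(21/4, 14, 8)
obs 11: x=0 → posterior Dirichlet(25/4, 14, 8)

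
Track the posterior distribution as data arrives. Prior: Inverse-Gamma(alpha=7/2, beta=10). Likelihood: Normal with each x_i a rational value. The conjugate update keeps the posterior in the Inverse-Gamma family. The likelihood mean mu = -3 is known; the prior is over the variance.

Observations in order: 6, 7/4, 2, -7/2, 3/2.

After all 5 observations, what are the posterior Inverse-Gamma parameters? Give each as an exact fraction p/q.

obs 1: x=6 → posterior Inverse-Gamma(4, 101/2)
obs 2: x=7/4 → posterior Inverse-Gamma(9/2, 1977/32)
obs 3: x=2 → posterior Inverse-Gamma(5, 2377/32)
obs 4: x=-7/2 → posterior Inverse-Gamma(11/2, 2381/32)
obs 5: x=3/2 → posterior Inverse-Gamma(6, 2705/32)

alpha=6, beta=2705/32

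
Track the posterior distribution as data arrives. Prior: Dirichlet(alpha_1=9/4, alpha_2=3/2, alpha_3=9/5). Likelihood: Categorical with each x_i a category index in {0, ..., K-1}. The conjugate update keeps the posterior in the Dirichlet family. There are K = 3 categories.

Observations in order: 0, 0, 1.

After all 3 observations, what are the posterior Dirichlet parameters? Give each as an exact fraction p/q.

obs 1: x=0 → posterior Dirichlet(13/4, 3/2, 9/5)
obs 2: x=0 → posterior Dirichlet(17/4, 3/2, 9/5)
obs 3: x=1 → posterior Dirichlet(17/4, 5/2, 9/5)

alpha_1=17/4, alpha_2=5/2, alpha_3=9/5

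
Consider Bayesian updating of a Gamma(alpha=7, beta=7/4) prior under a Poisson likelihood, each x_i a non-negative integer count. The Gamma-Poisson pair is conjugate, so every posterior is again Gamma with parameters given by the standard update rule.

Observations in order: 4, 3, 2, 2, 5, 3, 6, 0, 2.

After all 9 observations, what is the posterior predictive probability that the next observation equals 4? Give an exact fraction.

583455045127843739540012990231427855492000392972163295065396480/3465122572092046296464724059395298458186535561070143621795409889

obs 1: x=4 → posterior Gamma(11, 11/4)
obs 2: x=3 → posterior Gamma(14, 15/4)
obs 3: x=2 → posterior Gamma(16, 19/4)
obs 4: x=2 → posterior Gamma(18, 23/4)
obs 5: x=5 → posterior Gamma(23, 27/4)
obs 6: x=3 → posterior Gamma(26, 31/4)
obs 7: x=6 → posterior Gamma(32, 35/4)
obs 8: x=0 → posterior Gamma(32, 39/4)
obs 9: x=2 → posterior Gamma(34, 43/4)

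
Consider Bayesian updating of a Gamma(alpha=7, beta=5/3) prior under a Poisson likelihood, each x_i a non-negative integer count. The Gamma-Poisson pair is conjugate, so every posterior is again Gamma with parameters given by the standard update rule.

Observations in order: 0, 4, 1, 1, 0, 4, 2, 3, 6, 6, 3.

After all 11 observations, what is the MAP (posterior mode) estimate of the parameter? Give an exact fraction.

54/19

obs 1: x=0 → posterior Gamma(7, 8/3)
obs 2: x=4 → posterior Gamma(11, 11/3)
obs 3: x=1 → posterior Gamma(12, 14/3)
obs 4: x=1 → posterior Gamma(13, 17/3)
obs 5: x=0 → posterior Gamma(13, 20/3)
obs 6: x=4 → posterior Gamma(17, 23/3)
obs 7: x=2 → posterior Gamma(19, 26/3)
obs 8: x=3 → posterior Gamma(22, 29/3)
obs 9: x=6 → posterior Gamma(28, 32/3)
obs 10: x=6 → posterior Gamma(34, 35/3)
obs 11: x=3 → posterior Gamma(37, 38/3)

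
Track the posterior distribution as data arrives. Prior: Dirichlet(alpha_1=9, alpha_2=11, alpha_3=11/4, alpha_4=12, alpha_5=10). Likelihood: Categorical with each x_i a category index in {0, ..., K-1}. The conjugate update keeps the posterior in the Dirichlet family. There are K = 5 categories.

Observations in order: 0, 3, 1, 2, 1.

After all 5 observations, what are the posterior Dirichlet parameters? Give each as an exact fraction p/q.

alpha_1=10, alpha_2=13, alpha_3=15/4, alpha_4=13, alpha_5=10

obs 1: x=0 → posterior Dirichlet(10, 11, 11/4, 12, 10)
obs 2: x=3 → posterior Dirichlet(10, 11, 11/4, 13, 10)
obs 3: x=1 → posterior Dirichlet(10, 12, 11/4, 13, 10)
obs 4: x=2 → posterior Dirichlet(10, 12, 15/4, 13, 10)
obs 5: x=1 → posterior Dirichlet(10, 13, 15/4, 13, 10)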